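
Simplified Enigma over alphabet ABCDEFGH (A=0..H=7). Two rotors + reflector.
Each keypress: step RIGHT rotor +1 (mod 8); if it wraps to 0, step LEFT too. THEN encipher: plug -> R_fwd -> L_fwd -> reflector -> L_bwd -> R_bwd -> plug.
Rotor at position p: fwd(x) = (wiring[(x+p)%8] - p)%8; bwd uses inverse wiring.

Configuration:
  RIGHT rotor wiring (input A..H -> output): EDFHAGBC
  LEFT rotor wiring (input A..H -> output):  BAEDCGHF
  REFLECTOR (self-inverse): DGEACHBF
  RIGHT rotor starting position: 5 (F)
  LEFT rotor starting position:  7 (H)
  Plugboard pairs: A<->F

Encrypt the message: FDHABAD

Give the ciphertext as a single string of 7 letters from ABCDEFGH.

Char 1 ('F'): step: R->6, L=7; F->plug->A->R->D->L->F->refl->H->L'->G->R'->C->plug->C
Char 2 ('D'): step: R->7, L=7; D->plug->D->R->G->L->H->refl->F->L'->D->R'->A->plug->F
Char 3 ('H'): step: R->0, L->0 (L advanced); H->plug->H->R->C->L->E->refl->C->L'->E->R'->A->plug->F
Char 4 ('A'): step: R->1, L=0; A->plug->F->R->A->L->B->refl->G->L'->F->R'->E->plug->E
Char 5 ('B'): step: R->2, L=0; B->plug->B->R->F->L->G->refl->B->L'->A->R'->F->plug->A
Char 6 ('A'): step: R->3, L=0; A->plug->F->R->B->L->A->refl->D->L'->D->R'->C->plug->C
Char 7 ('D'): step: R->4, L=0; D->plug->D->R->G->L->H->refl->F->L'->H->R'->F->plug->A

Answer: CFFEACA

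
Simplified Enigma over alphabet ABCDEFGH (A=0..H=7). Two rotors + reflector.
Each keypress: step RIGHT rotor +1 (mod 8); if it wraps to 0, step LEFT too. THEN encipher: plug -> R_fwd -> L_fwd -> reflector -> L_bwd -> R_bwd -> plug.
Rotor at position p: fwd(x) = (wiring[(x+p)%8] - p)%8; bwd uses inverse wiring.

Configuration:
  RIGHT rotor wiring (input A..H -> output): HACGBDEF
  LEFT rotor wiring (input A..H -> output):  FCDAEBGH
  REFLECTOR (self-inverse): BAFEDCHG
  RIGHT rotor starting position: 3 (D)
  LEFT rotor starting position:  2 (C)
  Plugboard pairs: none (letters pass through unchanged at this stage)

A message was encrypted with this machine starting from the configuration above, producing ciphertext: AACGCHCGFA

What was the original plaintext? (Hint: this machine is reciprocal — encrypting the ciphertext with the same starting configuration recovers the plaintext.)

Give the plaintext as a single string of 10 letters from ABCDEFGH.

Char 1 ('A'): step: R->4, L=2; A->plug->A->R->F->L->F->refl->C->L'->C->R'->H->plug->H
Char 2 ('A'): step: R->5, L=2; A->plug->A->R->G->L->D->refl->E->L'->E->R'->H->plug->H
Char 3 ('C'): step: R->6, L=2; C->plug->C->R->B->L->G->refl->H->L'->D->R'->G->plug->G
Char 4 ('G'): step: R->7, L=2; G->plug->G->R->E->L->E->refl->D->L'->G->R'->A->plug->A
Char 5 ('C'): step: R->0, L->3 (L advanced); C->plug->C->R->C->L->G->refl->H->L'->G->R'->D->plug->D
Char 6 ('H'): step: R->1, L=3; H->plug->H->R->G->L->H->refl->G->L'->C->R'->E->plug->E
Char 7 ('C'): step: R->2, L=3; C->plug->C->R->H->L->A->refl->B->L'->B->R'->D->plug->D
Char 8 ('G'): step: R->3, L=3; G->plug->G->R->F->L->C->refl->F->L'->A->R'->C->plug->C
Char 9 ('F'): step: R->4, L=3; F->plug->F->R->E->L->E->refl->D->L'->D->R'->E->plug->E
Char 10 ('A'): step: R->5, L=3; A->plug->A->R->G->L->H->refl->G->L'->C->R'->D->plug->D

Answer: HHGADEDCED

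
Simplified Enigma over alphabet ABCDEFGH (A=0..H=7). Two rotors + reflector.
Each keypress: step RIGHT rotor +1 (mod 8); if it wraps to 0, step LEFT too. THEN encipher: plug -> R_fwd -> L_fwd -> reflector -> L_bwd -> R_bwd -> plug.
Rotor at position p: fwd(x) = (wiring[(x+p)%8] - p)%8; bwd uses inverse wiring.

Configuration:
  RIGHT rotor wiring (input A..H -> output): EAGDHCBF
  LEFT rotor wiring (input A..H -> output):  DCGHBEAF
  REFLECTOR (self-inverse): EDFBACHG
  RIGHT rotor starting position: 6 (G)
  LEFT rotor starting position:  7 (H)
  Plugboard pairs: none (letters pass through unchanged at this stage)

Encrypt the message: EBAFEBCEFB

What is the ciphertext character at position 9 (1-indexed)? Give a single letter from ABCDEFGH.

Char 1 ('E'): step: R->7, L=7; E->plug->E->R->E->L->A->refl->E->L'->B->R'->C->plug->C
Char 2 ('B'): step: R->0, L->0 (L advanced); B->plug->B->R->A->L->D->refl->B->L'->E->R'->A->plug->A
Char 3 ('A'): step: R->1, L=0; A->plug->A->R->H->L->F->refl->C->L'->B->R'->E->plug->E
Char 4 ('F'): step: R->2, L=0; F->plug->F->R->D->L->H->refl->G->L'->C->R'->G->plug->G
Char 5 ('E'): step: R->3, L=0; E->plug->E->R->C->L->G->refl->H->L'->D->R'->H->plug->H
Char 6 ('B'): step: R->4, L=0; B->plug->B->R->G->L->A->refl->E->L'->F->R'->C->plug->C
Char 7 ('C'): step: R->5, L=0; C->plug->C->R->A->L->D->refl->B->L'->E->R'->B->plug->B
Char 8 ('E'): step: R->6, L=0; E->plug->E->R->A->L->D->refl->B->L'->E->R'->H->plug->H
Char 9 ('F'): step: R->7, L=0; F->plug->F->R->A->L->D->refl->B->L'->E->R'->E->plug->E

E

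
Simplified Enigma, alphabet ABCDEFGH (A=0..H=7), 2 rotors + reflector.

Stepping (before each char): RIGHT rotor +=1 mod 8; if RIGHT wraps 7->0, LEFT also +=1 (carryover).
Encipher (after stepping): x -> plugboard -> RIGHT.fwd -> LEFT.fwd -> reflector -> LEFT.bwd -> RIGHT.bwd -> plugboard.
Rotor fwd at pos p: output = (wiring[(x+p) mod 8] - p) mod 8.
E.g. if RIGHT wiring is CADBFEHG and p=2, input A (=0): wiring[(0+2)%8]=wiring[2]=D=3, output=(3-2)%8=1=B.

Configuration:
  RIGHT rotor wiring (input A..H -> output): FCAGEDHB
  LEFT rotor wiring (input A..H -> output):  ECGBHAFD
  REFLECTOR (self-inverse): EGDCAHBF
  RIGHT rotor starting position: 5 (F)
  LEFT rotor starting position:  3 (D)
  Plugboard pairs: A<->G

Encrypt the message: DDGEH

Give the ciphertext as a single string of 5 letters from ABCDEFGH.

Answer: GABCG

Derivation:
Char 1 ('D'): step: R->6, L=3; D->plug->D->R->E->L->A->refl->E->L'->B->R'->A->plug->G
Char 2 ('D'): step: R->7, L=3; D->plug->D->R->B->L->E->refl->A->L'->E->R'->G->plug->A
Char 3 ('G'): step: R->0, L->4 (L advanced); G->plug->A->R->F->L->G->refl->B->L'->C->R'->B->plug->B
Char 4 ('E'): step: R->1, L=4; E->plug->E->R->C->L->B->refl->G->L'->F->R'->C->plug->C
Char 5 ('H'): step: R->2, L=4; H->plug->H->R->A->L->D->refl->C->L'->G->R'->A->plug->G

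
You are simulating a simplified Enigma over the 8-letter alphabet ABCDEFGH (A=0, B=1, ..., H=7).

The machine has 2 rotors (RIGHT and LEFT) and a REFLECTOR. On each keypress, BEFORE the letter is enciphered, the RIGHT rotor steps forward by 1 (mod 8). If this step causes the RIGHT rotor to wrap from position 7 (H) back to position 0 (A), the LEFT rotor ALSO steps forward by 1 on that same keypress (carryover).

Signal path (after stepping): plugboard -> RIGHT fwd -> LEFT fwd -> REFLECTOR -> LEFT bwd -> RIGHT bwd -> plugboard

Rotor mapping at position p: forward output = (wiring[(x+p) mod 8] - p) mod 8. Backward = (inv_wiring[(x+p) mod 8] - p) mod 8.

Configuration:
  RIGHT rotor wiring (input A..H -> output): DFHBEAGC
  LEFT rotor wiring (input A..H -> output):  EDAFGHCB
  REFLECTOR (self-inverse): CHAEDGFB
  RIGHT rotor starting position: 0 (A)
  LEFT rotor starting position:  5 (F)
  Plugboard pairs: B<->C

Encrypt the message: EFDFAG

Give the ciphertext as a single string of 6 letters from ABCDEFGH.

Answer: DDECHA

Derivation:
Char 1 ('E'): step: R->1, L=5; E->plug->E->R->H->L->B->refl->H->L'->D->R'->D->plug->D
Char 2 ('F'): step: R->2, L=5; F->plug->F->R->A->L->C->refl->A->L'->G->R'->D->plug->D
Char 3 ('D'): step: R->3, L=5; D->plug->D->R->D->L->H->refl->B->L'->H->R'->E->plug->E
Char 4 ('F'): step: R->4, L=5; F->plug->F->R->B->L->F->refl->G->L'->E->R'->B->plug->C
Char 5 ('A'): step: R->5, L=5; A->plug->A->R->D->L->H->refl->B->L'->H->R'->H->plug->H
Char 6 ('G'): step: R->6, L=5; G->plug->G->R->G->L->A->refl->C->L'->A->R'->A->plug->A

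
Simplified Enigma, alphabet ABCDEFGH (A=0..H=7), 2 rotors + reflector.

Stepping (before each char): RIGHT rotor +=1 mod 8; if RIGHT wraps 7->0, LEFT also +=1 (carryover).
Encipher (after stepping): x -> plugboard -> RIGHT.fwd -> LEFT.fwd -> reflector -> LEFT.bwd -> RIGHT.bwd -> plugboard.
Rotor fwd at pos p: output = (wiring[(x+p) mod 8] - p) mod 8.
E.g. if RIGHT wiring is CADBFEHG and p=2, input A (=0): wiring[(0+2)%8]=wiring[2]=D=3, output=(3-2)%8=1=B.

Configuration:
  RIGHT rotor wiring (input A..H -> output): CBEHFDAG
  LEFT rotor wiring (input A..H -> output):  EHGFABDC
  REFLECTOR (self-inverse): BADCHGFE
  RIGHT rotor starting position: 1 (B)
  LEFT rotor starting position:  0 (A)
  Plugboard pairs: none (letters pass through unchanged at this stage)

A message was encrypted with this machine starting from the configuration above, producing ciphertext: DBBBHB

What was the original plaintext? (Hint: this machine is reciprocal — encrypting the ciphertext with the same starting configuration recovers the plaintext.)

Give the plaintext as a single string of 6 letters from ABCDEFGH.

Answer: GEEGCC

Derivation:
Char 1 ('D'): step: R->2, L=0; D->plug->D->R->B->L->H->refl->E->L'->A->R'->G->plug->G
Char 2 ('B'): step: R->3, L=0; B->plug->B->R->C->L->G->refl->F->L'->D->R'->E->plug->E
Char 3 ('B'): step: R->4, L=0; B->plug->B->R->H->L->C->refl->D->L'->G->R'->E->plug->E
Char 4 ('B'): step: R->5, L=0; B->plug->B->R->D->L->F->refl->G->L'->C->R'->G->plug->G
Char 5 ('H'): step: R->6, L=0; H->plug->H->R->F->L->B->refl->A->L'->E->R'->C->plug->C
Char 6 ('B'): step: R->7, L=0; B->plug->B->R->D->L->F->refl->G->L'->C->R'->C->plug->C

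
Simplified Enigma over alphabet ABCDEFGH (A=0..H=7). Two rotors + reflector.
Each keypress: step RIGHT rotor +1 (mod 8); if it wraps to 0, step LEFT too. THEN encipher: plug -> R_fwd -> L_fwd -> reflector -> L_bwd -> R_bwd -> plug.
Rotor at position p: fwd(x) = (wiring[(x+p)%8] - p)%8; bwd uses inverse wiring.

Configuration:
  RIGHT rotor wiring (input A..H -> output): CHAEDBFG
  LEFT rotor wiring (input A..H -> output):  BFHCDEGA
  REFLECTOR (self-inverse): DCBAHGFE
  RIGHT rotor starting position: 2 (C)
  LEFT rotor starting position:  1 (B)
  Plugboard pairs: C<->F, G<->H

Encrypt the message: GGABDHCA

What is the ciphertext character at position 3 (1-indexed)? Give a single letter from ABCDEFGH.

Char 1 ('G'): step: R->3, L=1; G->plug->H->R->F->L->F->refl->G->L'->B->R'->A->plug->A
Char 2 ('G'): step: R->4, L=1; G->plug->H->R->A->L->E->refl->H->L'->G->R'->E->plug->E
Char 3 ('A'): step: R->5, L=1; A->plug->A->R->E->L->D->refl->A->L'->H->R'->G->plug->H

H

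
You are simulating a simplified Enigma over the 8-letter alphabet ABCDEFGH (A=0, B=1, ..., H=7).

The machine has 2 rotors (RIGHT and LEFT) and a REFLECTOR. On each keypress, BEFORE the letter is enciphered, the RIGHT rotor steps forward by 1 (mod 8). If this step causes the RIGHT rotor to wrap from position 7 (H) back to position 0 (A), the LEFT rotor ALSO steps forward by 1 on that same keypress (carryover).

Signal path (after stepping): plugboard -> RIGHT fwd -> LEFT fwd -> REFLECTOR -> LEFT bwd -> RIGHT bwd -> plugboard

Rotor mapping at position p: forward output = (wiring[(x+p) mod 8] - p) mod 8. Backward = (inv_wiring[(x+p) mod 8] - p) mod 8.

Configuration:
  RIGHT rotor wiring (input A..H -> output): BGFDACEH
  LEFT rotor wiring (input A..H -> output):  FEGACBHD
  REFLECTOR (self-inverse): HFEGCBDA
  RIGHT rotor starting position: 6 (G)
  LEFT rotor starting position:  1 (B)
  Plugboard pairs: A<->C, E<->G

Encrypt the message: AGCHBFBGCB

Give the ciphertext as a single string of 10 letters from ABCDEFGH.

Answer: DHBFGDFDAG

Derivation:
Char 1 ('A'): step: R->7, L=1; A->plug->C->R->H->L->E->refl->C->L'->G->R'->D->plug->D
Char 2 ('G'): step: R->0, L->2 (L advanced); G->plug->E->R->A->L->E->refl->C->L'->H->R'->H->plug->H
Char 3 ('C'): step: R->1, L=2; C->plug->A->R->F->L->B->refl->F->L'->E->R'->B->plug->B
Char 4 ('H'): step: R->2, L=2; H->plug->H->R->E->L->F->refl->B->L'->F->R'->F->plug->F
Char 5 ('B'): step: R->3, L=2; B->plug->B->R->F->L->B->refl->F->L'->E->R'->E->plug->G
Char 6 ('F'): step: R->4, L=2; F->plug->F->R->C->L->A->refl->H->L'->D->R'->D->plug->D
Char 7 ('B'): step: R->5, L=2; B->plug->B->R->H->L->C->refl->E->L'->A->R'->F->plug->F
Char 8 ('G'): step: R->6, L=2; G->plug->E->R->H->L->C->refl->E->L'->A->R'->D->plug->D
Char 9 ('C'): step: R->7, L=2; C->plug->A->R->A->L->E->refl->C->L'->H->R'->C->plug->A
Char 10 ('B'): step: R->0, L->3 (L advanced); B->plug->B->R->G->L->B->refl->F->L'->A->R'->E->plug->G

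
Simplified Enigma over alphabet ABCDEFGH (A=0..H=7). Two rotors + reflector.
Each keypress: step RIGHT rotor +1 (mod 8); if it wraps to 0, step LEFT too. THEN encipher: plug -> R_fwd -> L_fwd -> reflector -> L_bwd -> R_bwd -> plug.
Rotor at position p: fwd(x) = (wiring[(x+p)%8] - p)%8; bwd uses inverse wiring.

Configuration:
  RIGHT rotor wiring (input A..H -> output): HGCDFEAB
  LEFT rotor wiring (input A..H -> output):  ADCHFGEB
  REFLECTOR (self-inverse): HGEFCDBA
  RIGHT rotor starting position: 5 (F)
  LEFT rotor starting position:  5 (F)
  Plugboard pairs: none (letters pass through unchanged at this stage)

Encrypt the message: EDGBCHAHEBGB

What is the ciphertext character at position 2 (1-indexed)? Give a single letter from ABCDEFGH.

Char 1 ('E'): step: R->6, L=5; E->plug->E->R->E->L->G->refl->B->L'->A->R'->D->plug->D
Char 2 ('D'): step: R->7, L=5; D->plug->D->R->D->L->D->refl->F->L'->F->R'->G->plug->G

G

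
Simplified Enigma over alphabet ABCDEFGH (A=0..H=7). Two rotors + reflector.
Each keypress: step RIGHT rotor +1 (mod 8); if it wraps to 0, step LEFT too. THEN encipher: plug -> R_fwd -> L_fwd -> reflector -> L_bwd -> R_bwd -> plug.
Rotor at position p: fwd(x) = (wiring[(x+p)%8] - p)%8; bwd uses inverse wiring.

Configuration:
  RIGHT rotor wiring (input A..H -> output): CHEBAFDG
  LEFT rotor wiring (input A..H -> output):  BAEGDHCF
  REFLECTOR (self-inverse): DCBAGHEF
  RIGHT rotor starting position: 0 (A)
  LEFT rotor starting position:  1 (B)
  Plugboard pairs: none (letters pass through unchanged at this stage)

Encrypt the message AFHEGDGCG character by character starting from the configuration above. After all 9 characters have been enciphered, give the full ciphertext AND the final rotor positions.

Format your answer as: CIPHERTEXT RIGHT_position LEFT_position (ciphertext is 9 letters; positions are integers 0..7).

Char 1 ('A'): step: R->1, L=1; A->plug->A->R->G->L->E->refl->G->L'->E->R'->E->plug->E
Char 2 ('F'): step: R->2, L=1; F->plug->F->R->E->L->G->refl->E->L'->G->R'->C->plug->C
Char 3 ('H'): step: R->3, L=1; H->plug->H->R->B->L->D->refl->A->L'->H->R'->F->plug->F
Char 4 ('E'): step: R->4, L=1; E->plug->E->R->G->L->E->refl->G->L'->E->R'->A->plug->A
Char 5 ('G'): step: R->5, L=1; G->plug->G->R->E->L->G->refl->E->L'->G->R'->B->plug->B
Char 6 ('D'): step: R->6, L=1; D->plug->D->R->B->L->D->refl->A->L'->H->R'->H->plug->H
Char 7 ('G'): step: R->7, L=1; G->plug->G->R->G->L->E->refl->G->L'->E->R'->H->plug->H
Char 8 ('C'): step: R->0, L->2 (L advanced); C->plug->C->R->E->L->A->refl->D->L'->F->R'->F->plug->F
Char 9 ('G'): step: R->1, L=2; G->plug->G->R->F->L->D->refl->A->L'->E->R'->E->plug->E
Final: ciphertext=ECFABHHFE, RIGHT=1, LEFT=2

Answer: ECFABHHFE 1 2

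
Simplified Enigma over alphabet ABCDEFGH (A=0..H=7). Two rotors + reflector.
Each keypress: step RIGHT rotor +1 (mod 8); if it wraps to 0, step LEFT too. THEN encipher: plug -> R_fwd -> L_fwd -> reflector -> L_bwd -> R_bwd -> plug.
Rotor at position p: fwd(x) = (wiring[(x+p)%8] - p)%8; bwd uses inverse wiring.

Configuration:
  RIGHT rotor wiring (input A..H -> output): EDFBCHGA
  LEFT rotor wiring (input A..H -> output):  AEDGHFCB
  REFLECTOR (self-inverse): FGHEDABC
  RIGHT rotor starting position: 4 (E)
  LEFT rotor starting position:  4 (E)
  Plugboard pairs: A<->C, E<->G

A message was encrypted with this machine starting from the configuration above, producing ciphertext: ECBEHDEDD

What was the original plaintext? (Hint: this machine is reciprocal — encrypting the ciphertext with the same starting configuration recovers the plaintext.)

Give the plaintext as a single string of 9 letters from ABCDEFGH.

Answer: FEFACFFFE

Derivation:
Char 1 ('E'): step: R->5, L=4; E->plug->G->R->E->L->E->refl->D->L'->A->R'->F->plug->F
Char 2 ('C'): step: R->6, L=4; C->plug->A->R->A->L->D->refl->E->L'->E->R'->G->plug->E
Char 3 ('B'): step: R->7, L=4; B->plug->B->R->F->L->A->refl->F->L'->D->R'->F->plug->F
Char 4 ('E'): step: R->0, L->5 (L advanced); E->plug->G->R->G->L->B->refl->G->L'->F->R'->C->plug->A
Char 5 ('H'): step: R->1, L=5; H->plug->H->R->D->L->D->refl->E->L'->C->R'->A->plug->C
Char 6 ('D'): step: R->2, L=5; D->plug->D->R->F->L->G->refl->B->L'->G->R'->F->plug->F
Char 7 ('E'): step: R->3, L=5; E->plug->G->R->A->L->A->refl->F->L'->B->R'->F->plug->F
Char 8 ('D'): step: R->4, L=5; D->plug->D->R->E->L->H->refl->C->L'->H->R'->F->plug->F
Char 9 ('D'): step: R->5, L=5; D->plug->D->R->H->L->C->refl->H->L'->E->R'->G->plug->E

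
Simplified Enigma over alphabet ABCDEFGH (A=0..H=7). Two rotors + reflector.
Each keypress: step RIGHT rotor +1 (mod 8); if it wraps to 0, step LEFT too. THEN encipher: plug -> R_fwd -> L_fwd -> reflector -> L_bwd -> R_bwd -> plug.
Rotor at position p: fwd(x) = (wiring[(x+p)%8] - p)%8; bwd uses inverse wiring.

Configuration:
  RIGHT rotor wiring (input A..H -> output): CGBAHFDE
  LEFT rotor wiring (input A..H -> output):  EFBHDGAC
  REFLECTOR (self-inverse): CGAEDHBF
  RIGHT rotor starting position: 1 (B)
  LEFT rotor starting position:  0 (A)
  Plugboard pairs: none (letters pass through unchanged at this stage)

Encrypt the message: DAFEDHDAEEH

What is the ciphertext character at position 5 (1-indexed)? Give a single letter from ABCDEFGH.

Char 1 ('D'): step: R->2, L=0; D->plug->D->R->D->L->H->refl->F->L'->B->R'->E->plug->E
Char 2 ('A'): step: R->3, L=0; A->plug->A->R->F->L->G->refl->B->L'->C->R'->C->plug->C
Char 3 ('F'): step: R->4, L=0; F->plug->F->R->C->L->B->refl->G->L'->F->R'->G->plug->G
Char 4 ('E'): step: R->5, L=0; E->plug->E->R->B->L->F->refl->H->L'->D->R'->G->plug->G
Char 5 ('D'): step: R->6, L=0; D->plug->D->R->A->L->E->refl->D->L'->E->R'->C->plug->C

C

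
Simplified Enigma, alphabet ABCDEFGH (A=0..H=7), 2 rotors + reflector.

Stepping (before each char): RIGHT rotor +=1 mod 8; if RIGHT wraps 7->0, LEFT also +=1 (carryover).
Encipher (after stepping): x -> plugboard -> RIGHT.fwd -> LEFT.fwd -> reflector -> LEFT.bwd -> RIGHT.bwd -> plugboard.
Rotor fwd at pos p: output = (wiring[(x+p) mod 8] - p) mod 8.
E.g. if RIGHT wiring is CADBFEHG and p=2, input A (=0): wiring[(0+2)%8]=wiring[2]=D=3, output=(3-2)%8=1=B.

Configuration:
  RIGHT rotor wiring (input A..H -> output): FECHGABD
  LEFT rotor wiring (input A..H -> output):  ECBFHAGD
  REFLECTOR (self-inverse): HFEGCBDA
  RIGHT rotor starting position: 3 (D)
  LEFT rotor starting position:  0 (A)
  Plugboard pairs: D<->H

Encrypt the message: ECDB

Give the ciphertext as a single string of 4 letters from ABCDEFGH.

Char 1 ('E'): step: R->4, L=0; E->plug->E->R->B->L->C->refl->E->L'->A->R'->F->plug->F
Char 2 ('C'): step: R->5, L=0; C->plug->C->R->G->L->G->refl->D->L'->H->R'->E->plug->E
Char 3 ('D'): step: R->6, L=0; D->plug->H->R->C->L->B->refl->F->L'->D->R'->A->plug->A
Char 4 ('B'): step: R->7, L=0; B->plug->B->R->G->L->G->refl->D->L'->H->R'->F->plug->F

Answer: FEAF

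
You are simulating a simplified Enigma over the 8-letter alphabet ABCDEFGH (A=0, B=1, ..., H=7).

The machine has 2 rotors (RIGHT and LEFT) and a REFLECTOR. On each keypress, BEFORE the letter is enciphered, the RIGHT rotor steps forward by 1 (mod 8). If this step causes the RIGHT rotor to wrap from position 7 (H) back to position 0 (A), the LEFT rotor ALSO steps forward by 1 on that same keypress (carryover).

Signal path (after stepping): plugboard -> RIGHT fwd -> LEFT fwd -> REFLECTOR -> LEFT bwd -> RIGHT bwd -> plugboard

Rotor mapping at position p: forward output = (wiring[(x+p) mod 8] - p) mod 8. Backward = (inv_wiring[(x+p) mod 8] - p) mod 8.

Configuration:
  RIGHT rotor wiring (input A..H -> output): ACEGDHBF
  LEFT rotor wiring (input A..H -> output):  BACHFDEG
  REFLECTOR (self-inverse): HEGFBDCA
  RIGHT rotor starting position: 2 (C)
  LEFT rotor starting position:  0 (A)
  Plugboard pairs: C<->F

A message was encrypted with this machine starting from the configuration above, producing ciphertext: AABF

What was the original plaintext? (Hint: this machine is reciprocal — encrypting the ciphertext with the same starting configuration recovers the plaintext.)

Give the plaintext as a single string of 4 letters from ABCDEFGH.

Char 1 ('A'): step: R->3, L=0; A->plug->A->R->D->L->H->refl->A->L'->B->R'->H->plug->H
Char 2 ('A'): step: R->4, L=0; A->plug->A->R->H->L->G->refl->C->L'->C->R'->H->plug->H
Char 3 ('B'): step: R->5, L=0; B->plug->B->R->E->L->F->refl->D->L'->F->R'->E->plug->E
Char 4 ('F'): step: R->6, L=0; F->plug->C->R->C->L->C->refl->G->L'->H->R'->B->plug->B

Answer: HHEB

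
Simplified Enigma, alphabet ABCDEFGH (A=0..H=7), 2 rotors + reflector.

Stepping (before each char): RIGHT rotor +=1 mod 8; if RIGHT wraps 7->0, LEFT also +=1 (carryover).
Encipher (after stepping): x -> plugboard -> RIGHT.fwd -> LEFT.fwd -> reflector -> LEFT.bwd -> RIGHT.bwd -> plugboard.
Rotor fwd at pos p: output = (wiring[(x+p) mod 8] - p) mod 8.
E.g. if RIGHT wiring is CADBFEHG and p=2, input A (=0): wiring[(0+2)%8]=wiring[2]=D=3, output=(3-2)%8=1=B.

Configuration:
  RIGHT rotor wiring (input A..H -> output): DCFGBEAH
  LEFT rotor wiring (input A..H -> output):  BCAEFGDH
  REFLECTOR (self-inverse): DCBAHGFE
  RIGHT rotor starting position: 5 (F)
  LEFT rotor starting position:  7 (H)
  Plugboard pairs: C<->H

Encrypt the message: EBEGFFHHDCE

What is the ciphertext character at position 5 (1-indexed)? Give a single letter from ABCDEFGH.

Char 1 ('E'): step: R->6, L=7; E->plug->E->R->H->L->E->refl->H->L'->G->R'->H->plug->C
Char 2 ('B'): step: R->7, L=7; B->plug->B->R->E->L->F->refl->G->L'->F->R'->G->plug->G
Char 3 ('E'): step: R->0, L->0 (L advanced); E->plug->E->R->B->L->C->refl->B->L'->A->R'->G->plug->G
Char 4 ('G'): step: R->1, L=0; G->plug->G->R->G->L->D->refl->A->L'->C->R'->H->plug->C
Char 5 ('F'): step: R->2, L=0; F->plug->F->R->F->L->G->refl->F->L'->E->R'->B->plug->B

B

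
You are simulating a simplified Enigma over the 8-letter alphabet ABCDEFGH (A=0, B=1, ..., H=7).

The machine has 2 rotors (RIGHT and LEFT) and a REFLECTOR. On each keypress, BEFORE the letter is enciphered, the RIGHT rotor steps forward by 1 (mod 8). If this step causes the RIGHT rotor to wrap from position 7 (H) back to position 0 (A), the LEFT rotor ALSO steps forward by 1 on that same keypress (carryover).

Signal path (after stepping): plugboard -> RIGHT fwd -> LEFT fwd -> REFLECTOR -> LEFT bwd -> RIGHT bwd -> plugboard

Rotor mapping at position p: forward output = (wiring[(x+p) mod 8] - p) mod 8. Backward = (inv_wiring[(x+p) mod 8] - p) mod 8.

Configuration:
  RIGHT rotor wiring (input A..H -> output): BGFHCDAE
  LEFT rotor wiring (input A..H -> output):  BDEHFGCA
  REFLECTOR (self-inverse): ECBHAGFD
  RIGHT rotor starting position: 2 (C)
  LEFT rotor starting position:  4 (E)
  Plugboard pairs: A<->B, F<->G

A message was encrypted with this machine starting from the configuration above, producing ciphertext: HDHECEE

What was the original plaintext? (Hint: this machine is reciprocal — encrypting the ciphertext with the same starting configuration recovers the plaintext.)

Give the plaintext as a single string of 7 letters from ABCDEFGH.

Answer: BFCHBCB

Derivation:
Char 1 ('H'): step: R->3, L=4; H->plug->H->R->C->L->G->refl->F->L'->E->R'->A->plug->B
Char 2 ('D'): step: R->4, L=4; D->plug->D->R->A->L->B->refl->C->L'->B->R'->G->plug->F
Char 3 ('H'): step: R->5, L=4; H->plug->H->R->F->L->H->refl->D->L'->H->R'->C->plug->C
Char 4 ('E'): step: R->6, L=4; E->plug->E->R->H->L->D->refl->H->L'->F->R'->H->plug->H
Char 5 ('C'): step: R->7, L=4; C->plug->C->R->H->L->D->refl->H->L'->F->R'->A->plug->B
Char 6 ('E'): step: R->0, L->5 (L advanced); E->plug->E->R->C->L->D->refl->H->L'->F->R'->C->plug->C
Char 7 ('E'): step: R->1, L=5; E->plug->E->R->C->L->D->refl->H->L'->F->R'->A->plug->B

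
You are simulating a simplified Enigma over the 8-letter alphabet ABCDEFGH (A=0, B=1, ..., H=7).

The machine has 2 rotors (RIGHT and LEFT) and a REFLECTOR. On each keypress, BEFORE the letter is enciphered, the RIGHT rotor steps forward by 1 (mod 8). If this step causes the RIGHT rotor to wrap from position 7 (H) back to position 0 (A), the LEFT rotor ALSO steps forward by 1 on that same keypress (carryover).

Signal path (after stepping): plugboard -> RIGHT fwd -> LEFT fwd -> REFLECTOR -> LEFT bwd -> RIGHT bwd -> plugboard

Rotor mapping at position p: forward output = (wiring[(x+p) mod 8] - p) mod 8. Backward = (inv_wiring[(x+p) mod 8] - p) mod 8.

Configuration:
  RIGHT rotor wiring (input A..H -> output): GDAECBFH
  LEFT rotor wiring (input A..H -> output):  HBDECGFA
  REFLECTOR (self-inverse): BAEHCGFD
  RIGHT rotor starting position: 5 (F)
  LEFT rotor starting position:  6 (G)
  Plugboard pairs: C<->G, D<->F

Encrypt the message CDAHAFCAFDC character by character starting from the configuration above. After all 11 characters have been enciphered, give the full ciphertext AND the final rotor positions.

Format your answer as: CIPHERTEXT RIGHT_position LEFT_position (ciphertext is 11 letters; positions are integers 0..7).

Char 1 ('C'): step: R->6, L=6; C->plug->G->R->E->L->F->refl->G->L'->F->R'->D->plug->F
Char 2 ('D'): step: R->7, L=6; D->plug->F->R->D->L->D->refl->H->L'->A->R'->A->plug->A
Char 3 ('A'): step: R->0, L->7 (L advanced); A->plug->A->R->G->L->H->refl->D->L'->F->R'->G->plug->C
Char 4 ('H'): step: R->1, L=7; H->plug->H->R->F->L->D->refl->H->L'->G->R'->G->plug->C
Char 5 ('A'): step: R->2, L=7; A->plug->A->R->G->L->H->refl->D->L'->F->R'->F->plug->D
Char 6 ('F'): step: R->3, L=7; F->plug->D->R->C->L->C->refl->E->L'->D->R'->F->plug->D
Char 7 ('C'): step: R->4, L=7; C->plug->G->R->E->L->F->refl->G->L'->H->R'->F->plug->D
Char 8 ('A'): step: R->5, L=7; A->plug->A->R->E->L->F->refl->G->L'->H->R'->G->plug->C
Char 9 ('F'): step: R->6, L=7; F->plug->D->R->F->L->D->refl->H->L'->G->R'->F->plug->D
Char 10 ('D'): step: R->7, L=7; D->plug->F->R->D->L->E->refl->C->L'->C->R'->G->plug->C
Char 11 ('C'): step: R->0, L->0 (L advanced); C->plug->G->R->F->L->G->refl->F->L'->G->R'->A->plug->A
Final: ciphertext=FACCDDDCDCA, RIGHT=0, LEFT=0

Answer: FACCDDDCDCA 0 0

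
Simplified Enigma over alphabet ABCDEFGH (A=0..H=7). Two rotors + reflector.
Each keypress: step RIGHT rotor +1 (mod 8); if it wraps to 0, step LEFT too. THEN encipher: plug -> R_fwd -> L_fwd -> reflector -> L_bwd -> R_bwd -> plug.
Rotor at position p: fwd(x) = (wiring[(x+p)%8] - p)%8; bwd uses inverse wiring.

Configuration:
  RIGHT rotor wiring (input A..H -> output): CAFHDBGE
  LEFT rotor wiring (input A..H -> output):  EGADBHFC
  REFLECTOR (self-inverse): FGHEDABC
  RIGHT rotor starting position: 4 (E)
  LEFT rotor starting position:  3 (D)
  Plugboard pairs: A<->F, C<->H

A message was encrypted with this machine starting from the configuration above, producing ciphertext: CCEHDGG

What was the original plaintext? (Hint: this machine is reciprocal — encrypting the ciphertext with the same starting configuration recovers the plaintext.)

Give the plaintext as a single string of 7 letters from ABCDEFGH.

Answer: GHCDGEA

Derivation:
Char 1 ('C'): step: R->5, L=3; C->plug->H->R->G->L->D->refl->E->L'->C->R'->G->plug->G
Char 2 ('C'): step: R->6, L=3; C->plug->H->R->D->L->C->refl->H->L'->E->R'->C->plug->H
Char 3 ('E'): step: R->7, L=3; E->plug->E->R->A->L->A->refl->F->L'->H->R'->H->plug->C
Char 4 ('H'): step: R->0, L->4 (L advanced); H->plug->C->R->F->L->C->refl->H->L'->H->R'->D->plug->D
Char 5 ('D'): step: R->1, L=4; D->plug->D->R->C->L->B->refl->G->L'->D->R'->G->plug->G
Char 6 ('G'): step: R->2, L=4; G->plug->G->R->A->L->F->refl->A->L'->E->R'->E->plug->E
Char 7 ('G'): step: R->3, L=4; G->plug->G->R->F->L->C->refl->H->L'->H->R'->F->plug->A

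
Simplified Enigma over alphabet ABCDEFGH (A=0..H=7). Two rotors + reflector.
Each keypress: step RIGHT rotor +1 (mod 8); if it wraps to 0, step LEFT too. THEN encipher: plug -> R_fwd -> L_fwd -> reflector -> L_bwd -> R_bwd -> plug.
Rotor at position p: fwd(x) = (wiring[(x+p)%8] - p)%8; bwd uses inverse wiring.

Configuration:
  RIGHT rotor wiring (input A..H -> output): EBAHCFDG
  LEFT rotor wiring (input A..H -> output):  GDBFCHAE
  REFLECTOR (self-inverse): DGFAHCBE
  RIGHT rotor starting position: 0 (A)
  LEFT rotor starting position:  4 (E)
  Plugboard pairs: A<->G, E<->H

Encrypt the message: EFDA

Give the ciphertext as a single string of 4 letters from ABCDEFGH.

Answer: DGBG

Derivation:
Char 1 ('E'): step: R->1, L=4; E->plug->H->R->D->L->A->refl->D->L'->B->R'->D->plug->D
Char 2 ('F'): step: R->2, L=4; F->plug->F->R->E->L->C->refl->F->L'->G->R'->A->plug->G
Char 3 ('D'): step: R->3, L=4; D->plug->D->R->A->L->G->refl->B->L'->H->R'->B->plug->B
Char 4 ('A'): step: R->4, L=4; A->plug->G->R->E->L->C->refl->F->L'->G->R'->A->plug->G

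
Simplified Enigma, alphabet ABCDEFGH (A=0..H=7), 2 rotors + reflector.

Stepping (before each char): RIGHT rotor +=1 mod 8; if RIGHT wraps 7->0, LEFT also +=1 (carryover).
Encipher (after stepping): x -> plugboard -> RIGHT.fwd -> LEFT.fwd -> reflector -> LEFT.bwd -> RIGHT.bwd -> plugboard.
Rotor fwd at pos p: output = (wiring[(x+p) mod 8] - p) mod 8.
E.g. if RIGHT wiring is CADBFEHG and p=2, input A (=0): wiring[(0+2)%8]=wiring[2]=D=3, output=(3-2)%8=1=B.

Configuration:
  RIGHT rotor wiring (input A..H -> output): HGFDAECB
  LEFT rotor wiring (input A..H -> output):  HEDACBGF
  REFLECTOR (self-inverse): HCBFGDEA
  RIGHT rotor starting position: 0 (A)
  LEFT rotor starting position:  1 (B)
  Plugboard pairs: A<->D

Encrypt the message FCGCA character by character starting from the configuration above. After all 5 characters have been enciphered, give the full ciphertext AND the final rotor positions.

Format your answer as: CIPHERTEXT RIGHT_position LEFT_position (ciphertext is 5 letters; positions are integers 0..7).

Char 1 ('F'): step: R->1, L=1; F->plug->F->R->B->L->C->refl->B->L'->D->R'->E->plug->E
Char 2 ('C'): step: R->2, L=1; C->plug->C->R->G->L->E->refl->G->L'->H->R'->F->plug->F
Char 3 ('G'): step: R->3, L=1; G->plug->G->R->D->L->B->refl->C->L'->B->R'->C->plug->C
Char 4 ('C'): step: R->4, L=1; C->plug->C->R->G->L->E->refl->G->L'->H->R'->H->plug->H
Char 5 ('A'): step: R->5, L=1; A->plug->D->R->C->L->H->refl->A->L'->E->R'->C->plug->C
Final: ciphertext=EFCHC, RIGHT=5, LEFT=1

Answer: EFCHC 5 1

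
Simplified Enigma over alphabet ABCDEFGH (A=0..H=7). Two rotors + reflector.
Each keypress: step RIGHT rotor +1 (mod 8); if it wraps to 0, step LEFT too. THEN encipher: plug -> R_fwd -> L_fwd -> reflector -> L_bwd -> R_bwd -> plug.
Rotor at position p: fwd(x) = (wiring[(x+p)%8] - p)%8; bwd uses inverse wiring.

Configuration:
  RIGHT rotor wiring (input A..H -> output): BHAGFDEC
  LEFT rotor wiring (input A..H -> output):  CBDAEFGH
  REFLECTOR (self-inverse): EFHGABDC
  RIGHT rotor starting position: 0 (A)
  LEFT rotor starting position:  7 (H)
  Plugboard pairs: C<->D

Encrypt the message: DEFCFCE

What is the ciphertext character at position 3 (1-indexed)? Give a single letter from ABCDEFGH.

Char 1 ('D'): step: R->1, L=7; D->plug->C->R->F->L->F->refl->B->L'->E->R'->D->plug->C
Char 2 ('E'): step: R->2, L=7; E->plug->E->R->C->L->C->refl->H->L'->H->R'->G->plug->G
Char 3 ('F'): step: R->3, L=7; F->plug->F->R->G->L->G->refl->D->L'->B->R'->D->plug->C

C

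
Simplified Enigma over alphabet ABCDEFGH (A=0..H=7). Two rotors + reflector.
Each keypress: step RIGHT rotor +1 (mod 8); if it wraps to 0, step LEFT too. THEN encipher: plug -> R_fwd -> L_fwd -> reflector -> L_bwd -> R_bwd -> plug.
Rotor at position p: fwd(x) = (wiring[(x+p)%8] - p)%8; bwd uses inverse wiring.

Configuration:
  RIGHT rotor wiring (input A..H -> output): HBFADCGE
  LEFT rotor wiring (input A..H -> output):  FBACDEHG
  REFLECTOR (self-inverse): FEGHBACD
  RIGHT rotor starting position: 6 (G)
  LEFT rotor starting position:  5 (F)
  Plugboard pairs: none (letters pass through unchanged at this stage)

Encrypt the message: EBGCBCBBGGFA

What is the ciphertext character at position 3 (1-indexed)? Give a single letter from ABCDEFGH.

Char 1 ('E'): step: R->7, L=5; E->plug->E->R->B->L->C->refl->G->L'->H->R'->H->plug->H
Char 2 ('B'): step: R->0, L->6 (L advanced); B->plug->B->R->B->L->A->refl->F->L'->G->R'->G->plug->G
Char 3 ('G'): step: R->1, L=6; G->plug->G->R->D->L->D->refl->H->L'->C->R'->D->plug->D

D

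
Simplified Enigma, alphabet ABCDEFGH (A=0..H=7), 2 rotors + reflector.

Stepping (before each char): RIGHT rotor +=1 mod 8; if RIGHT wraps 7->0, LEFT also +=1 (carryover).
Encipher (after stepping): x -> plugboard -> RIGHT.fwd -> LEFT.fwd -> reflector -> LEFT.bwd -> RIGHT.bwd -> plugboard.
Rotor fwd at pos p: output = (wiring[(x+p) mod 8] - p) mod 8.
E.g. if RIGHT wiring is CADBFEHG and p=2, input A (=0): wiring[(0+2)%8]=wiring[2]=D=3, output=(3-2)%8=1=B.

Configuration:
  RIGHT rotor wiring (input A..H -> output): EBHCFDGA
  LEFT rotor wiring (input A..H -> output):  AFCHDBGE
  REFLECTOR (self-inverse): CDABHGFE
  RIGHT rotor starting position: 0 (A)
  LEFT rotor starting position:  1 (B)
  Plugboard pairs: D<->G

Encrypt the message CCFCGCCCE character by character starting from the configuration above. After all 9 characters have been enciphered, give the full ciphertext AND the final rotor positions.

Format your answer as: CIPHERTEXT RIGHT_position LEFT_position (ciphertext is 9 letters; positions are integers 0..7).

Char 1 ('C'): step: R->1, L=1; C->plug->C->R->B->L->B->refl->D->L'->G->R'->B->plug->B
Char 2 ('C'): step: R->2, L=1; C->plug->C->R->D->L->C->refl->A->L'->E->R'->E->plug->E
Char 3 ('F'): step: R->3, L=1; F->plug->F->R->B->L->B->refl->D->L'->G->R'->G->plug->D
Char 4 ('C'): step: R->4, L=1; C->plug->C->R->C->L->G->refl->F->L'->F->R'->F->plug->F
Char 5 ('G'): step: R->5, L=1; G->plug->D->R->H->L->H->refl->E->L'->A->R'->H->plug->H
Char 6 ('C'): step: R->6, L=1; C->plug->C->R->G->L->D->refl->B->L'->B->R'->E->plug->E
Char 7 ('C'): step: R->7, L=1; C->plug->C->R->C->L->G->refl->F->L'->F->R'->B->plug->B
Char 8 ('C'): step: R->0, L->2 (L advanced); C->plug->C->R->H->L->D->refl->B->L'->C->R'->D->plug->G
Char 9 ('E'): step: R->1, L=2; E->plug->E->R->C->L->B->refl->D->L'->H->R'->G->plug->D
Final: ciphertext=BEDFHEBGD, RIGHT=1, LEFT=2

Answer: BEDFHEBGD 1 2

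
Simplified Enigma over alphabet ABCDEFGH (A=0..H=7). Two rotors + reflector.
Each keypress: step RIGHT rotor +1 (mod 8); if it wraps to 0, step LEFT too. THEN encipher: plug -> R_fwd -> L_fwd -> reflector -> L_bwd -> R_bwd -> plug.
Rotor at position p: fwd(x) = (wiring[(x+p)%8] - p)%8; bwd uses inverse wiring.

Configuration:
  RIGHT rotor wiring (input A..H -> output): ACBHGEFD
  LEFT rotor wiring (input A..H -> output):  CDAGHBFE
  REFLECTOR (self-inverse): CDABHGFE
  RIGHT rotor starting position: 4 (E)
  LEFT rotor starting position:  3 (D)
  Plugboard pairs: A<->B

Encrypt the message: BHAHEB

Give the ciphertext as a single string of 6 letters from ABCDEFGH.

Char 1 ('B'): step: R->5, L=3; B->plug->A->R->H->L->F->refl->G->L'->C->R'->G->plug->G
Char 2 ('H'): step: R->6, L=3; H->plug->H->R->G->L->A->refl->C->L'->D->R'->E->plug->E
Char 3 ('A'): step: R->7, L=3; A->plug->B->R->B->L->E->refl->H->L'->F->R'->G->plug->G
Char 4 ('H'): step: R->0, L->4 (L advanced); H->plug->H->R->D->L->A->refl->C->L'->H->R'->D->plug->D
Char 5 ('E'): step: R->1, L=4; E->plug->E->R->D->L->A->refl->C->L'->H->R'->H->plug->H
Char 6 ('B'): step: R->2, L=4; B->plug->A->R->H->L->C->refl->A->L'->D->R'->E->plug->E

Answer: GEGDHE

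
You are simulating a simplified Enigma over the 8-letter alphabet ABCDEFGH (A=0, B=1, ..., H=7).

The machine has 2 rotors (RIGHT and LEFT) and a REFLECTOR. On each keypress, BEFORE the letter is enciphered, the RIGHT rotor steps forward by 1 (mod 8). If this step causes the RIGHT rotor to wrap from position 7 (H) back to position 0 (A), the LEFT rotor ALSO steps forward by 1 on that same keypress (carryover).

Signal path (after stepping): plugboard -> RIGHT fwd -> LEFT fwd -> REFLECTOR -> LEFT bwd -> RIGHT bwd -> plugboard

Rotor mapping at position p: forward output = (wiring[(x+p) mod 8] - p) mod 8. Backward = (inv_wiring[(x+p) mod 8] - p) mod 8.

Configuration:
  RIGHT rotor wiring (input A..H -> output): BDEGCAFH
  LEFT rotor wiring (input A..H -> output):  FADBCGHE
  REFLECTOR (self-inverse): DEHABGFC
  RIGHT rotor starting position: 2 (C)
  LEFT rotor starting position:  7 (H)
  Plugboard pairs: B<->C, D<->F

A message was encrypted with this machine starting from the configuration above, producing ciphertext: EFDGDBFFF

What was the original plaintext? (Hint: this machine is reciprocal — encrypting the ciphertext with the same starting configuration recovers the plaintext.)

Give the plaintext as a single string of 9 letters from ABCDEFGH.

Char 1 ('E'): step: R->3, L=7; E->plug->E->R->E->L->C->refl->H->L'->G->R'->F->plug->D
Char 2 ('F'): step: R->4, L=7; F->plug->D->R->D->L->E->refl->B->L'->C->R'->H->plug->H
Char 3 ('D'): step: R->5, L=7; D->plug->F->R->H->L->A->refl->D->L'->F->R'->H->plug->H
Char 4 ('G'): step: R->6, L=7; G->plug->G->R->E->L->C->refl->H->L'->G->R'->E->plug->E
Char 5 ('D'): step: R->7, L=7; D->plug->F->R->D->L->E->refl->B->L'->C->R'->B->plug->C
Char 6 ('B'): step: R->0, L->0 (L advanced); B->plug->C->R->E->L->C->refl->H->L'->G->R'->D->plug->F
Char 7 ('F'): step: R->1, L=0; F->plug->D->R->B->L->A->refl->D->L'->C->R'->A->plug->A
Char 8 ('F'): step: R->2, L=0; F->plug->D->R->G->L->H->refl->C->L'->E->R'->B->plug->C
Char 9 ('F'): step: R->3, L=0; F->plug->D->R->C->L->D->refl->A->L'->B->R'->H->plug->H

Answer: DHHECFACH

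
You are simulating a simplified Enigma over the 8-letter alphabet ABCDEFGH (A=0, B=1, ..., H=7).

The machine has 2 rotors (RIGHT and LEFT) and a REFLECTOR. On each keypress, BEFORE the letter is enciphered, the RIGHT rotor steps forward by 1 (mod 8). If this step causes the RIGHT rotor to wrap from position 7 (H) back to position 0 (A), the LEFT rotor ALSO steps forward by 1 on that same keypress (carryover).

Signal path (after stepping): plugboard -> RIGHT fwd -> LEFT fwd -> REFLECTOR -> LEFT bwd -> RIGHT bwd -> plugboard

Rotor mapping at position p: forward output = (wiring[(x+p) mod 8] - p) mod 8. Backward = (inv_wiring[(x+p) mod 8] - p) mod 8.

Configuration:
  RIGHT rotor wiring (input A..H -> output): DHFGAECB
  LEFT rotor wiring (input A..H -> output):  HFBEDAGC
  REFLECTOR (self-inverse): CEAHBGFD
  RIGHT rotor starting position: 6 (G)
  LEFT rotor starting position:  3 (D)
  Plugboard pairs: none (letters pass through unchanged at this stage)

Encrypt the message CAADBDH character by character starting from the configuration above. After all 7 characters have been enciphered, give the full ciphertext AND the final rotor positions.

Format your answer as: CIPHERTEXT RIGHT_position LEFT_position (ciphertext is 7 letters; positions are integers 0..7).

Char 1 ('C'): step: R->7, L=3; C->plug->C->R->A->L->B->refl->E->L'->F->R'->G->plug->G
Char 2 ('A'): step: R->0, L->4 (L advanced); A->plug->A->R->D->L->G->refl->F->L'->G->R'->D->plug->D
Char 3 ('A'): step: R->1, L=4; A->plug->A->R->G->L->F->refl->G->L'->D->R'->E->plug->E
Char 4 ('D'): step: R->2, L=4; D->plug->D->R->C->L->C->refl->A->L'->H->R'->F->plug->F
Char 5 ('B'): step: R->3, L=4; B->plug->B->R->F->L->B->refl->E->L'->B->R'->C->plug->C
Char 6 ('D'): step: R->4, L=4; D->plug->D->R->F->L->B->refl->E->L'->B->R'->G->plug->G
Char 7 ('H'): step: R->5, L=4; H->plug->H->R->D->L->G->refl->F->L'->G->R'->D->plug->D
Final: ciphertext=GDEFCGD, RIGHT=5, LEFT=4

Answer: GDEFCGD 5 4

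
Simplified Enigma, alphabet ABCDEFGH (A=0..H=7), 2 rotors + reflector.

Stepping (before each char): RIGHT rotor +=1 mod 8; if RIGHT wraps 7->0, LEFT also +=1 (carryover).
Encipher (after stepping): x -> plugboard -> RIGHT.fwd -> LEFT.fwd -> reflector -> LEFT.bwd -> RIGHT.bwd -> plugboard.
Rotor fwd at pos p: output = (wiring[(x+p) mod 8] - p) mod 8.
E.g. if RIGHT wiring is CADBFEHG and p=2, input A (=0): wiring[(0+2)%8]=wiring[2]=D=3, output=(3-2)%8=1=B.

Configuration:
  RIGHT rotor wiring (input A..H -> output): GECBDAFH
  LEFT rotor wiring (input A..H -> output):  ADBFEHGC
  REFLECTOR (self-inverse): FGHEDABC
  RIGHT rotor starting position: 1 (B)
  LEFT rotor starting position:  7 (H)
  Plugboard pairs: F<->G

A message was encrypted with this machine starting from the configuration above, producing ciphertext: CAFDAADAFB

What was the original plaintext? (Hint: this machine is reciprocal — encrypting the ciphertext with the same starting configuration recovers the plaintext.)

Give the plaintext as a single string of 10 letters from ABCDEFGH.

Answer: FCHFGEBCCG

Derivation:
Char 1 ('C'): step: R->2, L=7; C->plug->C->R->B->L->B->refl->G->L'->E->R'->G->plug->F
Char 2 ('A'): step: R->3, L=7; A->plug->A->R->G->L->A->refl->F->L'->F->R'->C->plug->C
Char 3 ('F'): step: R->4, L=7; F->plug->G->R->G->L->A->refl->F->L'->F->R'->H->plug->H
Char 4 ('D'): step: R->5, L=7; D->plug->D->R->B->L->B->refl->G->L'->E->R'->G->plug->F
Char 5 ('A'): step: R->6, L=7; A->plug->A->R->H->L->H->refl->C->L'->D->R'->F->plug->G
Char 6 ('A'): step: R->7, L=7; A->plug->A->R->A->L->D->refl->E->L'->C->R'->E->plug->E
Char 7 ('D'): step: R->0, L->0 (L advanced); D->plug->D->R->B->L->D->refl->E->L'->E->R'->B->plug->B
Char 8 ('A'): step: R->1, L=0; A->plug->A->R->D->L->F->refl->A->L'->A->R'->C->plug->C
Char 9 ('F'): step: R->2, L=0; F->plug->G->R->E->L->E->refl->D->L'->B->R'->C->plug->C
Char 10 ('B'): step: R->3, L=0; B->plug->B->R->A->L->A->refl->F->L'->D->R'->F->plug->G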